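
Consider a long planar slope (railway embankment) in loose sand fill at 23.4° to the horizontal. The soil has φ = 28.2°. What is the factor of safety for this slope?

For a dry cohesionless infinite slope the factor of safety is FS = tanφ / tanβ.
FS = tan28.2° / tan23.4° = 0.5362 / 0.4327 = 1.239

FS = 1.24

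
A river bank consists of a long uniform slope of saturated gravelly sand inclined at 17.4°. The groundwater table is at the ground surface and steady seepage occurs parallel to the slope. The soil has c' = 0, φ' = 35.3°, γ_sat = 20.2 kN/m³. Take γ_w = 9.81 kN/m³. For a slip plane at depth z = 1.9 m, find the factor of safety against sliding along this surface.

With seepage parallel to the slope and the water table at the surface, the effective normal stress on the slip plane uses the buoyant unit weight γ' = γ_sat − γ_w while the driving shear stress uses γ_sat:
FS = [c' + γ' z cos²β tanφ'] / [γ_sat z sinβ cosβ]
(For c' = 0 this reduces to FS = (γ'/γ_sat)·tanφ'/tanβ.)
γ' = 20.2 − 9.81 = 10.39 kN/m³
Numerator = 0.0 + 10.39·1.9·cos²17.4°·tan35.3° = 0.0 + 10.39·1.9·0.9106·0.7080 = 12.727 kPa
Denominator = 20.2·1.9·sin17.4°·cos17.4° = 20.2·1.9·0.2990·0.9542 = 10.952 kPa
FS = 12.727 / 10.952 = 1.162

FS = 1.16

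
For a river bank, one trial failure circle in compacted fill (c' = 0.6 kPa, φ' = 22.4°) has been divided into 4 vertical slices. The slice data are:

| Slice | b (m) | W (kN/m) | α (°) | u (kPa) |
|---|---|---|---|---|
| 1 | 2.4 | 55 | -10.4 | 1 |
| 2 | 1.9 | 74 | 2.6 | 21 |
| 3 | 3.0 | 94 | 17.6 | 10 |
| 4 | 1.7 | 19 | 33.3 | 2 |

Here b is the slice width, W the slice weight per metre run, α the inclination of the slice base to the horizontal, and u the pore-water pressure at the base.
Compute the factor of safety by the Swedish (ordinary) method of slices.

FS = 2.16

Ordinary method of slices: FS = Σ[c'·Δl_i + (W_i cosα_i − u_i·Δl_i)·tanφ'] / Σ W_i sinα_i, with Δl_i = b_i / cosα_i.
Slice 1: Δl = 2.4/cos(-10.4°) = 2.440 m; N'_1 = 55·cos(-10.4°) − 1·2.440 = 51.7; c'Δl = 1.46; W sinα = -9.9
Slice 2: Δl = 1.9/cos2.6° = 1.902 m; N'_2 = 74·cos2.6° − 21·1.902 = 34.0; c'Δl = 1.14; W sinα = 3.4
Slice 3: Δl = 3.0/cos17.6° = 3.147 m; N'_3 = 94·cos17.6° − 10·3.147 = 58.1; c'Δl = 1.89; W sinα = 28.4
Slice 4: Δl = 1.7/cos33.3° = 2.034 m; N'_4 = 19·cos33.3° − 2·2.034 = 11.8; c'Δl = 1.22; W sinα = 10.4
Σc'Δl = 5.7 kN/m; ΣN' = 155.6 kN/m; ΣW sinα = 32.3 kN/m
Resisting = 5.7 + 155.6·tan22.4° = 5.7 + 64.1 = 69.8 kN/m
FS = 69.8 / 32.3 = 2.163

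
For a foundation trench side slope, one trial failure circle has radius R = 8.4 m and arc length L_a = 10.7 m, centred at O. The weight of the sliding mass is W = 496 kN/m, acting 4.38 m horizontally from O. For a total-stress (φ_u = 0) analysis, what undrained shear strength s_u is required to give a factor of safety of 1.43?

s_u = 34.6 kPa

FS = s_u·L_a·R / (W·d), so s_u = FS·W·d / (L_a·R).
s_u = 1.43·496·4.38 / (10.70·8.4) = 3106.6 / 89.88 = 34.56 kPa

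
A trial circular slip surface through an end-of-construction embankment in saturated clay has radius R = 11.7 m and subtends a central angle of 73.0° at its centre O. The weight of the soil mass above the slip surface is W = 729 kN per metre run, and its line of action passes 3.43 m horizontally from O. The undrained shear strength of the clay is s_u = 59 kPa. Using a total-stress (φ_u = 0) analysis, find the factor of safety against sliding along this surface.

FS = 4.12

Taking moments about the centre O, the resisting moment is provided by the undrained shear strength acting along the arc:
Arc length L_a = R·θ = 11.7·(73.0°·π/180) = 11.7·1.2741 = 14.91 m
M_R = s_u·L_a·R = 59·14.91·11.7 = 10290.2 kN·m/m
M_D = W·d = 729·3.43 = 2500.5 kN·m/m
FS = M_R / M_D = 10290.2 / 2500.5 = 4.115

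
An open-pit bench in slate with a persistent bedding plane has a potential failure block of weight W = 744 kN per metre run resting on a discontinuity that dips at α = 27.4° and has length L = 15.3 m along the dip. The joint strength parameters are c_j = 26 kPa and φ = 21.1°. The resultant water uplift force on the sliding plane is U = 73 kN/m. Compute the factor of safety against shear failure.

FS = 1.82

Resolving the block weight along and normal to the plane and applying the Mohr–Coulomb strength on the joint:
N' = W cosα − U = 744·cos27.4° − 73 = 587.5 kN/m
Driving force T = W sinα = 744·sin27.4° = 342.4 kN/m
Resisting force R = c_j·L + N'·tanφ = 26·15.3 + 587.5·tan21.1° = 397.8 + 226.7 = 624.5 kN/m
FS = R / T = 624.5 / 342.4 = 1.824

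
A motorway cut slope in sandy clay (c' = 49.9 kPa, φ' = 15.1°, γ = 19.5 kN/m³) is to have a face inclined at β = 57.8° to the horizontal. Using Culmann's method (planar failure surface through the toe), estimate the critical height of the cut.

Culmann's analysis gives the critical failure plane at α_cr = (β + φ')/2 = (57.8 + 15.1)/2 = 36.4°, and the critical height
H_c = (4c'/γ) · sinβ cosφ' / [1 − cos(β − φ')]
    = (4·49.9/19.5) · sin57.8°·cos15.1° / [1 − cos(42.7°)]
    = 10.236 · 0.8462·0.9655 / [1 − 0.7349]
    = 10.236 · 0.8170 / 0.2651
    = 31.55 m

H_c = 31.55 m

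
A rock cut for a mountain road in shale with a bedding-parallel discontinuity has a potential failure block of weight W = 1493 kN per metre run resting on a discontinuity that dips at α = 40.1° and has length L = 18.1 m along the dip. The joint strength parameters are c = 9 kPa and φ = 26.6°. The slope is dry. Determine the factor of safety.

Resolving the block weight along and normal to the plane and applying the Mohr–Coulomb strength on the joint:
N' = W cosα = 1493·cos40.1° = 1142.0 kN/m
Driving force T = W sinα = 1493·sin40.1° = 961.7 kN/m
Resisting force R = c·L + N'·tanφ = 9·18.1 + 1142.0·tan26.6° = 162.9 + 571.9 = 734.8 kN/m
FS = R / T = 734.8 / 961.7 = 0.764

FS = 0.76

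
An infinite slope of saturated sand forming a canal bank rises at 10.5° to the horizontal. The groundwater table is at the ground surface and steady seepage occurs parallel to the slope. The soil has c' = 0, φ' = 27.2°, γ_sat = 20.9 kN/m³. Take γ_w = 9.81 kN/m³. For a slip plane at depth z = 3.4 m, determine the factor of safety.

With seepage parallel to the slope and the water table at the surface, the effective normal stress on the slip plane uses the buoyant unit weight γ' = γ_sat − γ_w while the driving shear stress uses γ_sat:
FS = [c' + γ' z cos²β tanφ'] / [γ_sat z sinβ cosβ]
(For c' = 0 this reduces to FS = (γ'/γ_sat)·tanφ'/tanβ.)
γ' = 20.9 − 9.81 = 11.09 kN/m³
Numerator = 0.0 + 11.09·3.4·cos²10.5°·tan27.2° = 0.0 + 11.09·3.4·0.9668·0.5139 = 18.735 kPa
Denominator = 20.9·3.4·sin10.5°·cos10.5° = 20.9·3.4·0.1822·0.9833 = 12.733 kPa
FS = 18.735 / 12.733 = 1.471

FS = 1.47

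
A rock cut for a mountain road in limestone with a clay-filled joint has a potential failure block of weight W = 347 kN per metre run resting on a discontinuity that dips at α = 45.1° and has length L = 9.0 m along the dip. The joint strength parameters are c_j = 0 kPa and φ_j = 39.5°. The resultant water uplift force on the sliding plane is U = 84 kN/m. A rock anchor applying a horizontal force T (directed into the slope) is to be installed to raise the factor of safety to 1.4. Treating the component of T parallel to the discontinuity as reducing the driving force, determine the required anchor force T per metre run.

Resolving forces along and normal to the sliding plane, with the horizontal anchor force T adding T·sinα to the effective normal force and T·cosα acting up the plane against the driving force:
FS = [c_jL + (W cosα − U + T sinα) tanφ_j] / [W sinα − T cosα]
Without the anchor: N' = 160.9 kN/m, driving T_d = 245.8 kN/m, resisting R = 0·9.0 + 160.9·tan39.5° = 132.7 kN/m, FS = 0.54.
Setting FS = 1.4 and solving for T:
1.4·(245.8 − T cos45.1°) = 132.7 + T sin45.1°·tan39.5°
T·(sin45.1°·tan39.5° + 1.4·cos45.1°) = 1.4·245.8 − 132.7
T·(0.7083·0.8243 + 1.4·0.7059) = 344.1 − 132.7 = 211.4
T·1.5721 = 211.4
T = 134.5 kN/m

T = 134 kN/m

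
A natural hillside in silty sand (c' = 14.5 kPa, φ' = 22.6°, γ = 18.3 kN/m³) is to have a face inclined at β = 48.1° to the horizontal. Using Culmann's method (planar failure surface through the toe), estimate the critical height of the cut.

Culmann's analysis gives the critical failure plane at α_cr = (β + φ')/2 = (48.1 + 22.6)/2 = 35.4°, and the critical height
H_c = (4c'/γ) · sinβ cosφ' / [1 − cos(β − φ')]
    = (4·14.5/18.3) · sin48.1°·cos22.6° / [1 − cos(25.5°)]
    = 3.169 · 0.7443·0.9232 / [1 − 0.9026]
    = 3.169 · 0.6872 / 0.0974
    = 22.36 m

H_c = 22.36 m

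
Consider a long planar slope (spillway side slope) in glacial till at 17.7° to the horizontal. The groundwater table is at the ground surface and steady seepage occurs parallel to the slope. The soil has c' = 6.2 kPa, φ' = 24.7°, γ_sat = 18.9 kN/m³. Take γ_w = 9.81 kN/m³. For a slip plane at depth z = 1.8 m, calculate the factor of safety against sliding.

With seepage parallel to the slope and the water table at the surface, the effective normal stress on the slip plane uses the buoyant unit weight γ' = γ_sat − γ_w while the driving shear stress uses γ_sat:
FS = [c' + γ' z cos²β tanφ'] / [γ_sat z sinβ cosβ]
γ' = 18.9 − 9.81 = 9.09 kN/m³
Numerator = 6.2 + 9.09·1.8·cos²17.7°·tan24.7° = 6.2 + 9.09·1.8·0.9076·0.4599 = 13.030 kPa
Denominator = 18.9·1.8·sin17.7°·cos17.7° = 18.9·1.8·0.3040·0.9527 = 9.854 kPa
FS = 13.030 / 9.854 = 1.322

FS = 1.32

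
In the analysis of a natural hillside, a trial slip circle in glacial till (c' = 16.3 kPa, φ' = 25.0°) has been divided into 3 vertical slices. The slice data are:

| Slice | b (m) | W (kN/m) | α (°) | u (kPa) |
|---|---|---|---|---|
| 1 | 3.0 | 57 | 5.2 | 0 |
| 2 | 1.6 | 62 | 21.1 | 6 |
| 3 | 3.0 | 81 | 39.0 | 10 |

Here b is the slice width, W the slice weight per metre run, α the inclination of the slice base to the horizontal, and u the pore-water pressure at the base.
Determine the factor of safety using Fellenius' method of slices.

FS = 2.55

Ordinary method of slices: FS = Σ[c'·Δl_i + (W_i cosα_i − u_i·Δl_i)·tanφ'] / Σ W_i sinα_i, with Δl_i = b_i / cosα_i.
Slice 1: Δl = 3.0/cos5.2° = 3.012 m; N'_1 = 57·cos5.2° − 0·3.012 = 56.8; c'Δl = 49.10; W sinα = 5.2
Slice 2: Δl = 1.6/cos21.1° = 1.715 m; N'_2 = 62·cos21.1° − 6·1.715 = 47.6; c'Δl = 27.95; W sinα = 22.3
Slice 3: Δl = 3.0/cos39.0° = 3.860 m; N'_3 = 81·cos39.0° − 10·3.860 = 24.3; c'Δl = 62.92; W sinα = 51.0
Σc'Δl = 140.0 kN/m; ΣN' = 128.7 kN/m; ΣW sinα = 78.5 kN/m
Resisting = 140.0 + 128.7·tan25.0° = 140.0 + 60.0 = 200.0 kN/m
FS = 200.0 / 78.5 = 2.549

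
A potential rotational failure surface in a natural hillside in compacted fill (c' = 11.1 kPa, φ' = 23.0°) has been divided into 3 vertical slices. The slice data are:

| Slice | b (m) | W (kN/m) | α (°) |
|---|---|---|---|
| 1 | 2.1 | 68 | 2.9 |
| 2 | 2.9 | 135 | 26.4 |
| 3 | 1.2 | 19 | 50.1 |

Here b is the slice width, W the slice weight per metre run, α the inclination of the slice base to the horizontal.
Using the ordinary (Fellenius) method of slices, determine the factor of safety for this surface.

Ordinary method of slices: FS = Σ[c'·Δl_i + (W_i cosα_i)·tanφ'] / Σ W_i sinα_i, with Δl_i = b_i / cosα_i.
Slice 1: Δl = 2.1/cos2.9° = 2.103 m; N'_1 = 68·cos2.9° = 67.9; c'Δl = 23.34; W sinα = 3.4
Slice 2: Δl = 2.9/cos26.4° = 3.238 m; N'_2 = 135·cos26.4° = 120.9; c'Δl = 35.94; W sinα = 60.0
Slice 3: Δl = 1.2/cos50.1° = 1.871 m; N'_3 = 19·cos50.1° = 12.2; c'Δl = 20.77; W sinα = 14.6
Σc'Δl = 80.0 kN/m; ΣN' = 201.0 kN/m; ΣW sinα = 78.0 kN/m
Resisting = 80.0 + 201.0·tan23.0° = 80.0 + 85.3 = 165.4 kN/m
FS = 165.4 / 78.0 = 2.119

FS = 2.12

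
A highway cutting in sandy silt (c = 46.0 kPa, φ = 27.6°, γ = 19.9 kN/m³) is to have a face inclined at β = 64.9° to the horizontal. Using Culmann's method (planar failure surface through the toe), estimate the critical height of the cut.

H_c = 36.28 m

Culmann's analysis gives the critical failure plane at α_cr = (β + φ)/2 = (64.9 + 27.6)/2 = 46.2°, and the critical height
H_c = (4c/γ) · sinβ cosφ / [1 − cos(β − φ)]
    = (4·46.0/19.9) · sin64.9°·cos27.6° / [1 − cos(37.3°)]
    = 9.246 · 0.9056·0.8862 / [1 − 0.7955]
    = 9.246 · 0.8025 / 0.2045
    = 36.28 m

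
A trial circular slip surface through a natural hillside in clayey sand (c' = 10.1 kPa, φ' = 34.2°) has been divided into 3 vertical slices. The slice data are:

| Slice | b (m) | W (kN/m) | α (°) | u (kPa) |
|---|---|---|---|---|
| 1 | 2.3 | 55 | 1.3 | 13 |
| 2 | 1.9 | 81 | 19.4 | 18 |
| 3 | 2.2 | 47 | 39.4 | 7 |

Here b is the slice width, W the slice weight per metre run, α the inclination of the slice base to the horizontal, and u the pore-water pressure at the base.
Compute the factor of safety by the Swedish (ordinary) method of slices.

FS = 2.20

Ordinary method of slices: FS = Σ[c'·Δl_i + (W_i cosα_i − u_i·Δl_i)·tanφ'] / Σ W_i sinα_i, with Δl_i = b_i / cosα_i.
Slice 1: Δl = 2.3/cos1.3° = 2.301 m; N'_1 = 55·cos1.3° − 13·2.301 = 25.1; c'Δl = 23.24; W sinα = 1.2
Slice 2: Δl = 1.9/cos19.4° = 2.014 m; N'_2 = 81·cos19.4° − 18·2.014 = 40.1; c'Δl = 20.35; W sinα = 26.9
Slice 3: Δl = 2.2/cos39.4° = 2.847 m; N'_3 = 47·cos39.4° − 7·2.847 = 16.4; c'Δl = 28.76; W sinα = 29.8
Σc'Δl = 72.3 kN/m; ΣN' = 81.6 kN/m; ΣW sinα = 58.0 kN/m
Resisting = 72.3 + 81.6·tan34.2° = 72.3 + 55.5 = 127.8 kN/m
FS = 127.8 / 58.0 = 2.204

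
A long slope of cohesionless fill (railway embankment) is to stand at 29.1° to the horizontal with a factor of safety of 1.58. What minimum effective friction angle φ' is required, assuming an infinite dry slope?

FS = tanφ'/tanβ ⇒ tanφ' = FS · tanβ = 1.58 · tan29.1° = 0.8794
φ' = arctan(0.8794) = 41.33°

φ' = 41.3°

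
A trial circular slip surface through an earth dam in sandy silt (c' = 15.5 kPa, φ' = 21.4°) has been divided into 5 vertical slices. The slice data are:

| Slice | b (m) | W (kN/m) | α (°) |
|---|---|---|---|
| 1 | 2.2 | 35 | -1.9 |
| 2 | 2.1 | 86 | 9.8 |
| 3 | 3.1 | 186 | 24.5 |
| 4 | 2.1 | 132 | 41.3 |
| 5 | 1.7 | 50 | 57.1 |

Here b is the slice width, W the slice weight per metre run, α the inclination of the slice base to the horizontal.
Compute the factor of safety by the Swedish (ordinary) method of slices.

Ordinary method of slices: FS = Σ[c'·Δl_i + (W_i cosα_i)·tanφ'] / Σ W_i sinα_i, with Δl_i = b_i / cosα_i.
Slice 1: Δl = 2.2/cos(-1.9°) = 2.201 m; N'_1 = 35·cos(-1.9°) = 35.0; c'Δl = 34.12; W sinα = -1.2
Slice 2: Δl = 2.1/cos9.8° = 2.131 m; N'_2 = 86·cos9.8° = 84.7; c'Δl = 33.03; W sinα = 14.6
Slice 3: Δl = 3.1/cos24.5° = 3.407 m; N'_3 = 186·cos24.5° = 169.3; c'Δl = 52.80; W sinα = 77.1
Slice 4: Δl = 2.1/cos41.3° = 2.795 m; N'_4 = 132·cos41.3° = 99.2; c'Δl = 43.33; W sinα = 87.1
Slice 5: Δl = 1.7/cos57.1° = 3.130 m; N'_5 = 50·cos57.1° = 27.2; c'Δl = 48.51; W sinα = 42.0
Σc'Δl = 211.8 kN/m; ΣN' = 415.3 kN/m; ΣW sinα = 219.7 kN/m
Resisting = 211.8 + 415.3·tan21.4° = 211.8 + 162.8 = 374.5 kN/m
FS = 374.5 / 219.7 = 1.705

FS = 1.70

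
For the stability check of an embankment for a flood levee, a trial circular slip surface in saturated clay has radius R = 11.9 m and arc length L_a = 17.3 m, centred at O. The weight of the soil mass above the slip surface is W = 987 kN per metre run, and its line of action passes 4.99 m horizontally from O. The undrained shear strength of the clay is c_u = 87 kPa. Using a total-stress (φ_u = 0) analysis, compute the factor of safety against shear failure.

Taking moments about the centre O, the resisting moment is provided by the undrained shear strength acting along the arc:
M_R = c_u·L_a·R = 87·17.30·11.9 = 17910.7 kN·m/m
M_D = W·d = 987·4.99 = 4925.1 kN·m/m
FS = M_R / M_D = 17910.7 / 4925.1 = 3.637

FS = 3.64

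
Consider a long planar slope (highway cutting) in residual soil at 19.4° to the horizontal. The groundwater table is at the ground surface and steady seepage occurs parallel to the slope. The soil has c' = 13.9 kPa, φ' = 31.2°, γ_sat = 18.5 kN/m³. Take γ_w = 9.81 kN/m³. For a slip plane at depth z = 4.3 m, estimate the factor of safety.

FS = 1.37

With seepage parallel to the slope and the water table at the surface, the effective normal stress on the slip plane uses the buoyant unit weight γ' = γ_sat − γ_w while the driving shear stress uses γ_sat:
FS = [c' + γ' z cos²β tanφ'] / [γ_sat z sinβ cosβ]
γ' = 18.5 − 9.81 = 8.69 kN/m³
Numerator = 13.9 + 8.69·4.3·cos²19.4°·tan31.2° = 13.9 + 8.69·4.3·0.8897·0.6056 = 34.033 kPa
Denominator = 18.5·4.3·sin19.4°·cos19.4° = 18.5·4.3·0.3322·0.9432 = 24.923 kPa
FS = 34.033 / 24.923 = 1.366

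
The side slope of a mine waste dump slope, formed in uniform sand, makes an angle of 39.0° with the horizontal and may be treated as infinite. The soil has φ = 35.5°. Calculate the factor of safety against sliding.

For a dry cohesionless infinite slope the factor of safety is FS = tanφ / tanβ.
FS = tan35.5° / tan39.0° = 0.7133 / 0.8098 = 0.881

FS = 0.88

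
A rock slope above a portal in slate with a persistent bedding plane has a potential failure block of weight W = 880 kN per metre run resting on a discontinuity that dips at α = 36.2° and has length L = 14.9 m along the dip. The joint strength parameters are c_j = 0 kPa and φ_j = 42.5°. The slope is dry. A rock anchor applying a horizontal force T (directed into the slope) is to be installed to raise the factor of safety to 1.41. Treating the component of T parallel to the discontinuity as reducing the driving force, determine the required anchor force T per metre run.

T = 49 kN/m

Resolving forces along and normal to the sliding plane, with the horizontal anchor force T adding T·sinα to the effective normal force and T·cosα acting up the plane against the driving force:
FS = [c_jL + (W cosα + T sinα) tanφ_j] / [W sinα − T cosα]
Without the anchor: N' = 710.1 kN/m, driving T_d = 519.7 kN/m, resisting R = 0·14.9 + 710.1·tan42.5° = 650.7 kN/m, FS = 1.25.
Setting FS = 1.41 and solving for T:
1.41·(519.7 − T cos36.2°) = 650.7 + T sin36.2°·tan42.5°
T·(sin36.2°·tan42.5° + 1.41·cos36.2°) = 1.41·519.7 − 650.7
T·(0.5906·0.9163 + 1.41·0.8070) = 732.8 − 650.7 = 82.1
T·1.6790 = 82.1
T = 48.9 kN/m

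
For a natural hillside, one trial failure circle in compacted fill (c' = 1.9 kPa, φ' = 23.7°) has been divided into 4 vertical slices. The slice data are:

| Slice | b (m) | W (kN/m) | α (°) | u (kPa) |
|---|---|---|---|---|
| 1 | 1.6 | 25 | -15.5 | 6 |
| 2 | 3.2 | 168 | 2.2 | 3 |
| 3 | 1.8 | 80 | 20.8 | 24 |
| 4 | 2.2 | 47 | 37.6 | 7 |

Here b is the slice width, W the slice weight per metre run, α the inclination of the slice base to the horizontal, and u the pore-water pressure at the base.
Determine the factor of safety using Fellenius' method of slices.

FS = 2.01

Ordinary method of slices: FS = Σ[c'·Δl_i + (W_i cosα_i − u_i·Δl_i)·tanφ'] / Σ W_i sinα_i, with Δl_i = b_i / cosα_i.
Slice 1: Δl = 1.6/cos(-15.5°) = 1.660 m; N'_1 = 25·cos(-15.5°) − 6·1.660 = 14.1; c'Δl = 3.15; W sinα = -6.7
Slice 2: Δl = 3.2/cos2.2° = 3.202 m; N'_2 = 168·cos2.2° − 3·3.202 = 158.3; c'Δl = 6.08; W sinα = 6.4
Slice 3: Δl = 1.8/cos20.8° = 1.925 m; N'_3 = 80·cos20.8° − 24·1.925 = 28.6; c'Δl = 3.66; W sinα = 28.4
Slice 4: Δl = 2.2/cos37.6° = 2.777 m; N'_4 = 47·cos37.6° − 7·2.777 = 17.8; c'Δl = 5.28; W sinα = 28.7
Σc'Δl = 18.2 kN/m; ΣN' = 218.8 kN/m; ΣW sinα = 56.9 kN/m
Resisting = 18.2 + 218.8·tan23.7° = 18.2 + 96.0 = 114.2 kN/m
FS = 114.2 / 56.9 = 2.009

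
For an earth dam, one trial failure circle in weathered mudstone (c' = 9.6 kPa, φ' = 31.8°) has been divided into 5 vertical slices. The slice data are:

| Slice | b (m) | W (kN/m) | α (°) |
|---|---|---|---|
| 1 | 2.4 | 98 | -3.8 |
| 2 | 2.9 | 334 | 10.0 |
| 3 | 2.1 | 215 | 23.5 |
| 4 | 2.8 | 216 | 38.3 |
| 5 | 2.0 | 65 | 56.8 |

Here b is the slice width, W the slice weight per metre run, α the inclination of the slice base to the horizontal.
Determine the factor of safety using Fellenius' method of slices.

Ordinary method of slices: FS = Σ[c'·Δl_i + (W_i cosα_i)·tanφ'] / Σ W_i sinα_i, with Δl_i = b_i / cosα_i.
Slice 1: Δl = 2.4/cos(-3.8°) = 2.405 m; N'_1 = 98·cos(-3.8°) = 97.8; c'Δl = 23.09; W sinα = -6.5
Slice 2: Δl = 2.9/cos10.0° = 2.945 m; N'_2 = 334·cos10.0° = 328.9; c'Δl = 28.27; W sinα = 58.0
Slice 3: Δl = 2.1/cos23.5° = 2.290 m; N'_3 = 215·cos23.5° = 197.2; c'Δl = 21.98; W sinα = 85.7
Slice 4: Δl = 2.8/cos38.3° = 3.568 m; N'_4 = 216·cos38.3° = 169.5; c'Δl = 34.25; W sinα = 133.9
Slice 5: Δl = 2.0/cos56.8° = 3.653 m; N'_5 = 65·cos56.8° = 35.6; c'Δl = 35.06; W sinα = 54.4
Σc'Δl = 142.7 kN/m; ΣN' = 829.0 kN/m; ΣW sinα = 325.5 kN/m
Resisting = 142.7 + 829.0·tan31.8° = 142.7 + 514.0 = 656.7 kN/m
FS = 656.7 / 325.5 = 2.017

FS = 2.02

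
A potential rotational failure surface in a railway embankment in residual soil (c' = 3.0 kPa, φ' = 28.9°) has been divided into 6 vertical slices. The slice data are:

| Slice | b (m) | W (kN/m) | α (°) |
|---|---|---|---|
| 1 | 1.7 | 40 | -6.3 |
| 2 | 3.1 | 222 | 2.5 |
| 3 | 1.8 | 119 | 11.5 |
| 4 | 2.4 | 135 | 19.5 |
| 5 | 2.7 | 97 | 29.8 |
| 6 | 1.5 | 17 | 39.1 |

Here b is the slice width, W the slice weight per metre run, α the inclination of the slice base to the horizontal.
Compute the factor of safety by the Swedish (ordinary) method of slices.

Ordinary method of slices: FS = Σ[c'·Δl_i + (W_i cosα_i)·tanφ'] / Σ W_i sinα_i, with Δl_i = b_i / cosα_i.
Slice 1: Δl = 1.7/cos(-6.3°) = 1.710 m; N'_1 = 40·cos(-6.3°) = 39.8; c'Δl = 5.13; W sinα = -4.4
Slice 2: Δl = 3.1/cos2.5° = 3.103 m; N'_2 = 222·cos2.5° = 221.8; c'Δl = 9.31; W sinα = 9.7
Slice 3: Δl = 1.8/cos11.5° = 1.837 m; N'_3 = 119·cos11.5° = 116.6; c'Δl = 5.51; W sinα = 23.7
Slice 4: Δl = 2.4/cos19.5° = 2.546 m; N'_4 = 135·cos19.5° = 127.3; c'Δl = 7.64; W sinα = 45.1
Slice 5: Δl = 2.7/cos29.8° = 3.111 m; N'_5 = 97·cos29.8° = 84.2; c'Δl = 9.33; W sinα = 48.2
Slice 6: Δl = 1.5/cos39.1° = 1.933 m; N'_6 = 17·cos39.1° = 13.2; c'Δl = 5.80; W sinα = 10.7
Σc'Δl = 42.7 kN/m; ΣN' = 602.8 kN/m; ΣW sinα = 133.0 kN/m
Resisting = 42.7 + 602.8·tan28.9° = 42.7 + 332.8 = 375.5 kN/m
FS = 375.5 / 133.0 = 2.823

FS = 2.82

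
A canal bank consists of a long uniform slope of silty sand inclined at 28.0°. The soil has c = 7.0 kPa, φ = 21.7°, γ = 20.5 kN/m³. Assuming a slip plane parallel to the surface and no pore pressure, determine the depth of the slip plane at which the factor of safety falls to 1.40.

z = 1.26 m

Setting FS = 1.40 in FS = [c + γz cos²β tanφ] / [γz sinβ cosβ] and solving for z:
z = c / [γ cosβ (FS·sinβ − cosβ·tanφ)]
  = 7.0 / [20.5·cos28.0°·(1.40·sin28.0° − cos28.0°·tan21.7°)]
  = 7.0 / [20.5·0.8829·(1.40·0.4695 − 0.8829·0.3979)]
  = 7.0 / 5.5368 = 1.264 m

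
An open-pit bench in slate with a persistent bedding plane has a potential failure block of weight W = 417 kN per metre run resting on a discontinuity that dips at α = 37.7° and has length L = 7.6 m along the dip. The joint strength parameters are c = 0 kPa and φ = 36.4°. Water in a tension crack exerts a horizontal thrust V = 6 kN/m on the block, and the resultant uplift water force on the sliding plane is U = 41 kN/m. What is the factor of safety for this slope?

Resolving the block weight along and normal to the plane and applying the Mohr–Coulomb strength on the joint:
N' = W cosα − U − V sinα = 417·cos37.7° − 41 − 6·sin37.7° = 285.3 kN/m
Driving force T = W sinα + V cosα = 417·sin37.7° + 6·cos37.7° = 259.8 kN/m
Resisting force R = c·L + N'·tanφ = 0·7.6 + 285.3·tan36.4° = 0.0 + 210.3 = 210.3 kN/m
FS = R / T = 210.3 / 259.8 = 0.810

FS = 0.81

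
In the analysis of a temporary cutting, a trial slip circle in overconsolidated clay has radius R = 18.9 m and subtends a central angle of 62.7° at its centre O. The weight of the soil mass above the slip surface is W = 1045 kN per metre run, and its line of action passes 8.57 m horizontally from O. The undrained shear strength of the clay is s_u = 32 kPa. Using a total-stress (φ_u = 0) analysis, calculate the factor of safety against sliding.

Taking moments about the centre O, the resisting moment is provided by the undrained shear strength acting along the arc:
Arc length L_a = R·θ = 18.9·(62.7°·π/180) = 18.9·1.0943 = 20.68 m
M_R = s_u·L_a·R = 32·20.68·18.9 = 12508.9 kN·m/m
M_D = W·d = 1045·8.57 = 8955.6 kN·m/m
FS = M_R / M_D = 12508.9 / 8955.6 = 1.397

FS = 1.40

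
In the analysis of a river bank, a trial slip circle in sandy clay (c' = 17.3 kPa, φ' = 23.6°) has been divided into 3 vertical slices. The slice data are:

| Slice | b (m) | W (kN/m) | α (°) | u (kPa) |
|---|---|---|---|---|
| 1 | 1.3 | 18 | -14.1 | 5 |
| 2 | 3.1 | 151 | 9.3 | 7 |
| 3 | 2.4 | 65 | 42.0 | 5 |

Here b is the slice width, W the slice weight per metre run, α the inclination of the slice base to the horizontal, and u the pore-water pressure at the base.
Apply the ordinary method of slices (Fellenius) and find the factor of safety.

FS = 3.27

Ordinary method of slices: FS = Σ[c'·Δl_i + (W_i cosα_i − u_i·Δl_i)·tanφ'] / Σ W_i sinα_i, with Δl_i = b_i / cosα_i.
Slice 1: Δl = 1.3/cos(-14.1°) = 1.340 m; N'_1 = 18·cos(-14.1°) − 5·1.340 = 10.8; c'Δl = 23.19; W sinα = -4.4
Slice 2: Δl = 3.1/cos9.3° = 3.141 m; N'_2 = 151·cos9.3° − 7·3.141 = 127.0; c'Δl = 54.34; W sinα = 24.4
Slice 3: Δl = 2.4/cos42.0° = 3.230 m; N'_3 = 65·cos42.0° − 5·3.230 = 32.2; c'Δl = 55.87; W sinα = 43.5
Σc'Δl = 133.4 kN/m; ΣN' = 169.9 kN/m; ΣW sinα = 63.5 kN/m
Resisting = 133.4 + 169.9·tan23.6° = 133.4 + 74.2 = 207.6 kN/m
FS = 207.6 / 63.5 = 3.270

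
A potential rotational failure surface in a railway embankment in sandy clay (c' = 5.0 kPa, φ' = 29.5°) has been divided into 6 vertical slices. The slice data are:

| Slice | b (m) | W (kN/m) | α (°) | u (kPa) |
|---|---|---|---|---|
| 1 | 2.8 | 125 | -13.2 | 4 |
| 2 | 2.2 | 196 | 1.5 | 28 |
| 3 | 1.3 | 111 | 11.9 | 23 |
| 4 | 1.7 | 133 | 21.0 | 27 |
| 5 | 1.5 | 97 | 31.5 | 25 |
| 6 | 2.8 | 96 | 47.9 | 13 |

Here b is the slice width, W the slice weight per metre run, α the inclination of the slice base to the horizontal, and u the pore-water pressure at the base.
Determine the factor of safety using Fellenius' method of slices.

Ordinary method of slices: FS = Σ[c'·Δl_i + (W_i cosα_i − u_i·Δl_i)·tanφ'] / Σ W_i sinα_i, with Δl_i = b_i / cosα_i.
Slice 1: Δl = 2.8/cos(-13.2°) = 2.876 m; N'_1 = 125·cos(-13.2°) − 4·2.876 = 110.2; c'Δl = 14.38; W sinα = -28.5
Slice 2: Δl = 2.2/cos1.5° = 2.201 m; N'_2 = 196·cos1.5° − 28·2.201 = 134.3; c'Δl = 11.00; W sinα = 5.1
Slice 3: Δl = 1.3/cos11.9° = 1.329 m; N'_3 = 111·cos11.9° − 23·1.329 = 78.1; c'Δl = 6.64; W sinα = 22.9
Slice 4: Δl = 1.7/cos21.0° = 1.821 m; N'_4 = 133·cos21.0° − 27·1.821 = 75.0; c'Δl = 9.10; W sinα = 47.7
Slice 5: Δl = 1.5/cos31.5° = 1.759 m; N'_5 = 97·cos31.5° − 25·1.759 = 38.7; c'Δl = 8.80; W sinα = 50.7
Slice 6: Δl = 2.8/cos47.9° = 4.176 m; N'_6 = 96·cos47.9° − 13·4.176 = 10.1; c'Δl = 20.88; W sinα = 71.2
Σc'Δl = 70.8 kN/m; ΣN' = 446.4 kN/m; ΣW sinα = 169.1 kN/m
Resisting = 70.8 + 446.4·tan29.5° = 70.8 + 252.5 = 323.3 kN/m
FS = 323.3 / 169.1 = 1.913

FS = 1.91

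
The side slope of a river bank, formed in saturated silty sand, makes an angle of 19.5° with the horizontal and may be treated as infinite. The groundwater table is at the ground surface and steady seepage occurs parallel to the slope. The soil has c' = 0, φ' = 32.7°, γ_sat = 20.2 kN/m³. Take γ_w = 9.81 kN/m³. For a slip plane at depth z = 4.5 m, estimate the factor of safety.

FS = 0.93

With seepage parallel to the slope and the water table at the surface, the effective normal stress on the slip plane uses the buoyant unit weight γ' = γ_sat − γ_w while the driving shear stress uses γ_sat:
FS = [c' + γ' z cos²β tanφ'] / [γ_sat z sinβ cosβ]
(For c' = 0 this reduces to FS = (γ'/γ_sat)·tanφ'/tanβ.)
γ' = 20.2 − 9.81 = 10.39 kN/m³
Numerator = 0.0 + 10.39·4.5·cos²19.5°·tan32.7° = 0.0 + 10.39·4.5·0.8886·0.6420 = 26.672 kPa
Denominator = 20.2·4.5·sin19.5°·cos19.5° = 20.2·4.5·0.3338·0.9426 = 28.603 kPa
FS = 26.672 / 28.603 = 0.932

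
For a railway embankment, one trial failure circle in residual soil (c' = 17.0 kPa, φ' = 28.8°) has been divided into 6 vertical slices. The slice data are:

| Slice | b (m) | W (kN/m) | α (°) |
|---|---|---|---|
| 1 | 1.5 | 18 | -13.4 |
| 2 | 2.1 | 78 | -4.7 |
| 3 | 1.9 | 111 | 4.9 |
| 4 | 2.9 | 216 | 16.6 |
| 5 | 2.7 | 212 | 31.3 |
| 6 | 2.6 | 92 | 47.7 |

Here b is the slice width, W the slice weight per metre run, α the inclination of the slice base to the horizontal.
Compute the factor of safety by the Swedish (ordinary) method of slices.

FS = 2.62

Ordinary method of slices: FS = Σ[c'·Δl_i + (W_i cosα_i)·tanφ'] / Σ W_i sinα_i, with Δl_i = b_i / cosα_i.
Slice 1: Δl = 1.5/cos(-13.4°) = 1.542 m; N'_1 = 18·cos(-13.4°) = 17.5; c'Δl = 26.21; W sinα = -4.2
Slice 2: Δl = 2.1/cos(-4.7°) = 2.107 m; N'_2 = 78·cos(-4.7°) = 77.7; c'Δl = 35.82; W sinα = -6.4
Slice 3: Δl = 1.9/cos4.9° = 1.907 m; N'_3 = 111·cos4.9° = 110.6; c'Δl = 32.42; W sinα = 9.5
Slice 4: Δl = 2.9/cos16.6° = 3.026 m; N'_4 = 216·cos16.6° = 207.0; c'Δl = 51.44; W sinα = 61.7
Slice 5: Δl = 2.7/cos31.3° = 3.160 m; N'_5 = 212·cos31.3° = 181.1; c'Δl = 53.72; W sinα = 110.1
Slice 6: Δl = 2.6/cos47.7° = 3.863 m; N'_6 = 92·cos47.7° = 61.9; c'Δl = 65.67; W sinα = 68.0
Σc'Δl = 265.3 kN/m; ΣN' = 655.9 kN/m; ΣW sinα = 238.8 kN/m
Resisting = 265.3 + 655.9·tan28.8° = 265.3 + 360.6 = 625.9 kN/m
FS = 625.9 / 238.8 = 2.621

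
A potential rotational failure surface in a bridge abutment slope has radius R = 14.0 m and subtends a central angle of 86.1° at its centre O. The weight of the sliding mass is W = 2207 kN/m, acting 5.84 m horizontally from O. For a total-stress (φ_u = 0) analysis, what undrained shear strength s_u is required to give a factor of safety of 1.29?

s_u = 56.5 kPa

FS = s_u·L_a·R / (W·d), so s_u = FS·W·d / (L_a·R).
Arc length L_a = R·θ = 14.0·(86.1°·π/180) = 14.0·1.5027 = 21.04 m
s_u = 1.29·2207·5.84 / (21.04·14.0) = 16626.7 / 294.53 = 56.45 kPa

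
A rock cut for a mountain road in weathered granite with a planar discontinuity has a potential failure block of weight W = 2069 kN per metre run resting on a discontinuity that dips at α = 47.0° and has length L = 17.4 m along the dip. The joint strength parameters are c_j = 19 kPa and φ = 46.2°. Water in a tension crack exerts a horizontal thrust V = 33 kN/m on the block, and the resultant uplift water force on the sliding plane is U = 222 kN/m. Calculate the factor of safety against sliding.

Resolving the block weight along and normal to the plane and applying the Mohr–Coulomb strength on the joint:
N' = W cosα − U − V sinα = 2069·cos47.0° − 222 − 33·sin47.0° = 1164.9 kN/m
Driving force T = W sinα + V cosα = 2069·sin47.0° + 33·cos47.0° = 1535.7 kN/m
Resisting force R = c_j·L + N'·tanφ = 19·17.4 + 1164.9·tan46.2° = 330.6 + 1214.8 = 1545.4 kN/m
FS = R / T = 1545.4 / 1535.7 = 1.006

FS = 1.01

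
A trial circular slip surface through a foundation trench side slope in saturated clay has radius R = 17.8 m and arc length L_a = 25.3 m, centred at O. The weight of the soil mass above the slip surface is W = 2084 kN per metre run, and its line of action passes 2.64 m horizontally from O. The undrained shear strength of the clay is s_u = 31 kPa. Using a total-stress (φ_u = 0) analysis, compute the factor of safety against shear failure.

FS = 2.54

Taking moments about the centre O, the resisting moment is provided by the undrained shear strength acting along the arc:
M_R = s_u·L_a·R = 31·25.30·17.8 = 13960.5 kN·m/m
M_D = W·d = 2084·2.64 = 5501.8 kN·m/m
FS = M_R / M_D = 13960.5 / 5501.8 = 2.537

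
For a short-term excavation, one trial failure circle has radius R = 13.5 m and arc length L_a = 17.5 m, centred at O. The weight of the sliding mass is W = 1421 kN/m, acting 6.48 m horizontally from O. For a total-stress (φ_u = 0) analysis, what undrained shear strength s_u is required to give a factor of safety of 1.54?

FS = s_u·L_a·R / (W·d), so s_u = FS·W·d / (L_a·R).
s_u = 1.54·1421·6.48 / (17.50·13.5) = 14180.4 / 236.25 = 60.02 kPa

s_u = 60.0 kPa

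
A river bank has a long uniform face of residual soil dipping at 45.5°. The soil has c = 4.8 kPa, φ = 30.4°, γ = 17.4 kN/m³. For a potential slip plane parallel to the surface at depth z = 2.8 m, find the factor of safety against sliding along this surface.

FS = 0.77

For an infinite slope with a slip plane parallel to the surface (no pore pressure): FS = [c + γz cos²β tanφ] / [γz sinβ cosβ].
γz = 17.4·2.8 = 48.72 kN/m²
Numerator = 4.8 + 48.72·cos²45.5°·tan30.4° = 4.8 + 48.72·0.4913·0.5867 = 18.842 kPa
Denominator = 48.72·sin45.5°·cos45.5° = 48.72·0.7133·0.7009 = 24.356 kPa
FS = 18.842 / 24.356 = 0.774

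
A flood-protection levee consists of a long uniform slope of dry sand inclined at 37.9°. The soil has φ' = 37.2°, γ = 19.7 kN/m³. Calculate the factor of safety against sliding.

For a dry cohesionless infinite slope the factor of safety is FS = tanφ' / tanβ.
FS = tan37.2° / tan37.9° = 0.7590 / 0.7785 = 0.975

FS = 0.98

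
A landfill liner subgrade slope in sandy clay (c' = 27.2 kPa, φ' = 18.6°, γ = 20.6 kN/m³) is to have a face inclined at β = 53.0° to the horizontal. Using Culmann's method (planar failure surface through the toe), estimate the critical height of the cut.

Culmann's analysis gives the critical failure plane at α_cr = (β + φ')/2 = (53.0 + 18.6)/2 = 35.8°, and the critical height
H_c = (4c'/γ) · sinβ cosφ' / [1 − cos(β − φ')]
    = (4·27.2/20.6) · sin53.0°·cos18.6° / [1 − cos(34.4°)]
    = 5.282 · 0.7986·0.9478 / [1 − 0.8251]
    = 5.282 · 0.7569 / 0.1749
    = 22.86 m

H_c = 22.86 m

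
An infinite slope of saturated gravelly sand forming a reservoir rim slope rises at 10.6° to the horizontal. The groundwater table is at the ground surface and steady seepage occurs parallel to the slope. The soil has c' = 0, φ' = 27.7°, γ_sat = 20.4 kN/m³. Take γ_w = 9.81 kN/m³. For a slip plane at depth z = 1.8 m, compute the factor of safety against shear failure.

FS = 1.46

With seepage parallel to the slope and the water table at the surface, the effective normal stress on the slip plane uses the buoyant unit weight γ' = γ_sat − γ_w while the driving shear stress uses γ_sat:
FS = [c' + γ' z cos²β tanφ'] / [γ_sat z sinβ cosβ]
(For c' = 0 this reduces to FS = (γ'/γ_sat)·tanφ'/tanβ.)
γ' = 20.4 − 9.81 = 10.59 kN/m³
Numerator = 0.0 + 10.59·1.8·cos²10.6°·tan27.7° = 0.0 + 10.59·1.8·0.9662·0.5250 = 9.669 kPa
Denominator = 20.4·1.8·sin10.6°·cos10.6° = 20.4·1.8·0.1840·0.9829 = 6.639 kPa
FS = 9.669 / 6.639 = 1.456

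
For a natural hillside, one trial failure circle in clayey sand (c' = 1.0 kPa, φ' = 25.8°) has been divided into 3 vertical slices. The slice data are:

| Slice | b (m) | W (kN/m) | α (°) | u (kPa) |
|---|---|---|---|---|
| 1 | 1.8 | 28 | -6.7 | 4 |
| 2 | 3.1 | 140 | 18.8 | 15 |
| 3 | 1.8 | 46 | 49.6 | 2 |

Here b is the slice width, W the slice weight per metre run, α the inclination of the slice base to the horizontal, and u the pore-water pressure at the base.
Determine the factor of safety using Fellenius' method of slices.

FS = 0.91

Ordinary method of slices: FS = Σ[c'·Δl_i + (W_i cosα_i − u_i·Δl_i)·tanφ'] / Σ W_i sinα_i, with Δl_i = b_i / cosα_i.
Slice 1: Δl = 1.8/cos(-6.7°) = 1.812 m; N'_1 = 28·cos(-6.7°) − 4·1.812 = 20.6; c'Δl = 1.81; W sinα = -3.3
Slice 2: Δl = 3.1/cos18.8° = 3.275 m; N'_2 = 140·cos18.8° − 15·3.275 = 83.4; c'Δl = 3.27; W sinα = 45.1
Slice 3: Δl = 1.8/cos49.6° = 2.777 m; N'_3 = 46·cos49.6° − 2·2.777 = 24.3; c'Δl = 2.78; W sinα = 35.0
Σc'Δl = 7.9 kN/m; ΣN' = 128.2 kN/m; ΣW sinα = 76.9 kN/m
Resisting = 7.9 + 128.2·tan25.8° = 7.9 + 62.0 = 69.9 kN/m
FS = 69.9 / 76.9 = 0.909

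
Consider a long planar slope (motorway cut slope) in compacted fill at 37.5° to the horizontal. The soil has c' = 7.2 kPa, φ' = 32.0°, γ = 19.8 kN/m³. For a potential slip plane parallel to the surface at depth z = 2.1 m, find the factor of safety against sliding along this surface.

FS = 1.17

For an infinite slope with a slip plane parallel to the surface (no pore pressure): FS = [c' + γz cos²β tanφ'] / [γz sinβ cosβ].
γz = 19.8·2.1 = 41.58 kN/m²
Numerator = 7.2 + 41.58·cos²37.5°·tan32.0° = 7.2 + 41.58·0.6294·0.6249 = 23.553 kPa
Denominator = 41.58·sin37.5°·cos37.5° = 41.58·0.6088·0.7934 = 20.082 kPa
FS = 23.553 / 20.082 = 1.173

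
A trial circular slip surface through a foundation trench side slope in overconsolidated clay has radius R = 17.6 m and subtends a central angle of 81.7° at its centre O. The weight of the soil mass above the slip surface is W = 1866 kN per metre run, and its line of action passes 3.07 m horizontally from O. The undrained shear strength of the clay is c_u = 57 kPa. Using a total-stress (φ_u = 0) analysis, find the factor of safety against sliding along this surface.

Taking moments about the centre O, the resisting moment is provided by the undrained shear strength acting along the arc:
Arc length L_a = R·θ = 17.6·(81.7°·π/180) = 17.6·1.4259 = 25.10 m
M_R = c_u·L_a·R = 57·25.10·17.6 = 25176.7 kN·m/m
M_D = W·d = 1866·3.07 = 5728.6 kN·m/m
FS = M_R / M_D = 25176.7 / 5728.6 = 4.395

FS = 4.39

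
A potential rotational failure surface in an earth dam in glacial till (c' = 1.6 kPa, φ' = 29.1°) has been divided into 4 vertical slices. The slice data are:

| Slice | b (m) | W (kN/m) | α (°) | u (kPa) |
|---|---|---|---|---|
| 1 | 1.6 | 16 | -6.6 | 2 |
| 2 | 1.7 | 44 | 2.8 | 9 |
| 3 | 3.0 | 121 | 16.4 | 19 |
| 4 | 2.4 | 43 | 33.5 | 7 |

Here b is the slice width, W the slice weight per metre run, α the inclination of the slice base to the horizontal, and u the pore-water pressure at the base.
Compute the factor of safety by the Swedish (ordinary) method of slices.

Ordinary method of slices: FS = Σ[c'·Δl_i + (W_i cosα_i − u_i·Δl_i)·tanφ'] / Σ W_i sinα_i, with Δl_i = b_i / cosα_i.
Slice 1: Δl = 1.6/cos(-6.6°) = 1.611 m; N'_1 = 16·cos(-6.6°) − 2·1.611 = 12.7; c'Δl = 2.58; W sinα = -1.8
Slice 2: Δl = 1.7/cos2.8° = 1.702 m; N'_2 = 44·cos2.8° − 9·1.702 = 28.6; c'Δl = 2.72; W sinα = 2.1
Slice 3: Δl = 3.0/cos16.4° = 3.127 m; N'_3 = 121·cos16.4° − 19·3.127 = 56.7; c'Δl = 5.00; W sinα = 34.2
Slice 4: Δl = 2.4/cos33.5° = 2.878 m; N'_4 = 43·cos33.5° − 7·2.878 = 15.7; c'Δl = 4.60; W sinα = 23.7
Σc'Δl = 14.9 kN/m; ΣN' = 113.7 kN/m; ΣW sinα = 58.2 kN/m
Resisting = 14.9 + 113.7·tan29.1° = 14.9 + 63.3 = 78.2 kN/m
FS = 78.2 / 58.2 = 1.343

FS = 1.34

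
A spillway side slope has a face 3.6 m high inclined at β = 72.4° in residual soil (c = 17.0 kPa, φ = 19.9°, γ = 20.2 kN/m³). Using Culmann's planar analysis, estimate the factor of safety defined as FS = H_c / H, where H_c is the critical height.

H_c = (4c/γ) · sinβ cosφ / [1 − cos(β − φ)]
    = (4·17.0/20.2) · sin72.4°·cos19.9° / [1 − cos52.5°]
    = 3.366 · 0.8963 / 0.3912 = 7.71 m
FS = H_c / H = 7.71 / 3.6 = 2.142

FS = 2.14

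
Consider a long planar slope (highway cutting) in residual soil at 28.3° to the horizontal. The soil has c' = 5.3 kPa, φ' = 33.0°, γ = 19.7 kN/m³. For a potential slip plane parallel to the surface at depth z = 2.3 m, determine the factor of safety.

FS = 1.49

For an infinite slope with a slip plane parallel to the surface (no pore pressure): FS = [c' + γz cos²β tanφ'] / [γz sinβ cosβ].
γz = 19.7·2.3 = 45.31 kN/m²
Numerator = 5.3 + 45.31·cos²28.3°·tan33.0° = 5.3 + 45.31·0.7752·0.6494 = 28.111 kPa
Denominator = 45.31·sin28.3°·cos28.3° = 45.31·0.4741·0.8805 = 18.913 kPa
FS = 28.111 / 18.913 = 1.486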